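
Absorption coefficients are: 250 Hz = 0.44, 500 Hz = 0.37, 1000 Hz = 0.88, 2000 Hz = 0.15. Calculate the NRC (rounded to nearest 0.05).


Given values:
  a_250 = 0.44, a_500 = 0.37
  a_1000 = 0.88, a_2000 = 0.15
Formula: NRC = (a250 + a500 + a1000 + a2000) / 4
Sum = 0.44 + 0.37 + 0.88 + 0.15 = 1.84
NRC = 1.84 / 4 = 0.46
Rounded to nearest 0.05: 0.45

0.45


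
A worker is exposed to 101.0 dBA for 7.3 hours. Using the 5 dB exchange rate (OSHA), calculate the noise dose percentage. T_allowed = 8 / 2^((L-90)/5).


Given values:
  L = 101.0 dBA, T = 7.3 hours
Formula: T_allowed = 8 / 2^((L - 90) / 5)
Compute exponent: (101.0 - 90) / 5 = 2.2
Compute 2^(2.2) = 4.594793
T_allowed = 8 / 4.594793 = 1.741101 hours
Dose = (T / T_allowed) * 100
Dose = (7.3 / 1.741101) * 100 = 419.27

419.27 %


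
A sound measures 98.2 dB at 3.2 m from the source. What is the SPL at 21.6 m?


Given values:
  SPL1 = 98.2 dB, r1 = 3.2 m, r2 = 21.6 m
Formula: SPL2 = SPL1 - 20 * log10(r2 / r1)
Compute ratio: r2 / r1 = 21.6 / 3.2 = 6.75
Compute log10: log10(6.75) = 0.829304
Compute drop: 20 * 0.829304 = 16.5861
SPL2 = 98.2 - 16.5861 = 81.61

81.61 dB


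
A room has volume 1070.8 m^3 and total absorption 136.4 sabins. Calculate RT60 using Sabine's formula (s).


Given values:
  V = 1070.8 m^3
  A = 136.4 sabins
Formula: RT60 = 0.161 * V / A
Numerator: 0.161 * 1070.8 = 172.3988
RT60 = 172.3988 / 136.4 = 1.264

1.264 s


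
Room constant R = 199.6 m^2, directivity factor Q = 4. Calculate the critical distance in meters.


Given values:
  R = 199.6 m^2, Q = 4
Formula: d_c = 0.141 * sqrt(Q * R)
Compute Q * R = 4 * 199.6 = 798.4
Compute sqrt(798.4) = 28.256
d_c = 0.141 * 28.256 = 3.984

3.984 m


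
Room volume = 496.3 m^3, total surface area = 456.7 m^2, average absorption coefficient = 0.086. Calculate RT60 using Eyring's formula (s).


Given values:
  V = 496.3 m^3, S = 456.7 m^2, alpha = 0.086
Formula: RT60 = 0.161 * V / (-S * ln(1 - alpha))
Compute ln(1 - 0.086) = ln(0.914) = -0.089925
Denominator: -456.7 * -0.089925 = 41.0687
Numerator: 0.161 * 496.3 = 79.9043
RT60 = 79.9043 / 41.0687 = 1.946

1.946 s


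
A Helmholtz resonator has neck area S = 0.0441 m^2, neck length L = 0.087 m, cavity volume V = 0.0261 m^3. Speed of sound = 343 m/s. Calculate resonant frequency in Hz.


Given values:
  S = 0.0441 m^2, L = 0.087 m, V = 0.0261 m^3, c = 343 m/s
Formula: f = (c / (2*pi)) * sqrt(S / (V * L))
Compute V * L = 0.0261 * 0.087 = 0.0022707
Compute S / (V * L) = 0.0441 / 0.0022707 = 19.4213
Compute sqrt(19.4213) = 4.40696
Compute c / (2*pi) = 343 / 6.283185 = 54.590148
f = 54.590148 * 4.40696 = 240.58

240.58 Hz


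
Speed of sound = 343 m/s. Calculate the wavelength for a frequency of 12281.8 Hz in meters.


Given values:
  c = 343 m/s, f = 12281.8 Hz
Formula: lambda = c / f
lambda = 343 / 12281.8
lambda = 0.0279

0.0279 m


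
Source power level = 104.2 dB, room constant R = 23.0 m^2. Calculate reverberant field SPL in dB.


Given values:
  Lw = 104.2 dB, R = 23.0 m^2
Formula: SPL = Lw + 10 * log10(4 / R)
Compute 4 / R = 4 / 23.0 = 0.173913
Compute 10 * log10(0.173913) = -7.5967
SPL = 104.2 + (-7.5967) = 96.6

96.6 dB


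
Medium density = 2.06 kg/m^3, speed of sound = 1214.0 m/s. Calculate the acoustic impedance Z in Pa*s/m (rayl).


Given values:
  rho = 2.06 kg/m^3
  c = 1214.0 m/s
Formula: Z = rho * c
Z = 2.06 * 1214.0
Z = 2500.84

2500.84 rayl


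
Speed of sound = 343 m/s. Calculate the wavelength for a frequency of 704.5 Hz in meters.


Given values:
  c = 343 m/s, f = 704.5 Hz
Formula: lambda = c / f
lambda = 343 / 704.5
lambda = 0.4869

0.4869 m


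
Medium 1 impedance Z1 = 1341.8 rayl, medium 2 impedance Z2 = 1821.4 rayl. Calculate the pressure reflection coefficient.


Given values:
  Z1 = 1341.8 rayl, Z2 = 1821.4 rayl
Formula: R = (Z2 - Z1) / (Z2 + Z1)
Numerator: Z2 - Z1 = 1821.4 - 1341.8 = 479.6
Denominator: Z2 + Z1 = 1821.4 + 1341.8 = 3163.2
R = 479.6 / 3163.2 = 0.1516

0.1516


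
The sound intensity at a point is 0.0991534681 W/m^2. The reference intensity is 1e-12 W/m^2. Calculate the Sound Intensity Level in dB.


Given values:
  I = 0.0991534681 W/m^2
  I_ref = 1e-12 W/m^2
Formula: SIL = 10 * log10(I / I_ref)
Compute ratio: I / I_ref = 99153468100
Compute log10: log10(99153468100) = 10.996308
Multiply: SIL = 10 * 10.996308 = 109.96

109.96 dB


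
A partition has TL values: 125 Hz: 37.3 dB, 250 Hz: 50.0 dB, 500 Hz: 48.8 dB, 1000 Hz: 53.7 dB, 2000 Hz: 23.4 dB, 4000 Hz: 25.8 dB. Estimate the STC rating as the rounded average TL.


Given TL values at each frequency:
  125 Hz: 37.3 dB
  250 Hz: 50.0 dB
  500 Hz: 48.8 dB
  1000 Hz: 53.7 dB
  2000 Hz: 23.4 dB
  4000 Hz: 25.8 dB
Formula: STC ~ round(average of TL values)
Sum = 37.3 + 50.0 + 48.8 + 53.7 + 23.4 + 25.8 = 239.0
Average = 239.0 / 6 = 39.83
Rounded: 40

40


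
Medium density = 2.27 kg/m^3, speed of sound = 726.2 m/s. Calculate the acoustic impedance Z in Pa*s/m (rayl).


Given values:
  rho = 2.27 kg/m^3
  c = 726.2 m/s
Formula: Z = rho * c
Z = 2.27 * 726.2
Z = 1648.47

1648.47 rayl


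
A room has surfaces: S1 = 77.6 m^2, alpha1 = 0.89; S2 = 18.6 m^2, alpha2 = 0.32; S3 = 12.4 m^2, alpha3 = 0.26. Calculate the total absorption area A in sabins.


Given surfaces:
  Surface 1: 77.6 * 0.89 = 69.064
  Surface 2: 18.6 * 0.32 = 5.952
  Surface 3: 12.4 * 0.26 = 3.224
Formula: A = sum(Si * alpha_i)
A = 69.064 + 5.952 + 3.224
A = 78.24

78.24 sabins


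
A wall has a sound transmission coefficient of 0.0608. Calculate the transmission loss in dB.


Given values:
  tau = 0.0608
Formula: TL = 10 * log10(1 / tau)
Compute 1 / tau = 1 / 0.0608 = 16.4474
Compute log10(16.4474) = 1.216097
TL = 10 * 1.216097 = 12.16

12.16 dB


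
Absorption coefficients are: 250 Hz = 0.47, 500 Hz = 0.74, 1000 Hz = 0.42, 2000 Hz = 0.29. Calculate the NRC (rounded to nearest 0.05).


Given values:
  a_250 = 0.47, a_500 = 0.74
  a_1000 = 0.42, a_2000 = 0.29
Formula: NRC = (a250 + a500 + a1000 + a2000) / 4
Sum = 0.47 + 0.74 + 0.42 + 0.29 = 1.92
NRC = 1.92 / 4 = 0.48
Rounded to nearest 0.05: 0.5

0.5


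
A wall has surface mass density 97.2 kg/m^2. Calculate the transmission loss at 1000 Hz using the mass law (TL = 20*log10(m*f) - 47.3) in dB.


Given values:
  m = 97.2 kg/m^2, f = 1000 Hz
Formula: TL = 20 * log10(m * f) - 47.3
Compute m * f = 97.2 * 1000 = 97200.0
Compute log10(97200.0) = 4.987666
Compute 20 * 4.987666 = 99.7533
TL = 99.7533 - 47.3 = 52.45

52.45 dB


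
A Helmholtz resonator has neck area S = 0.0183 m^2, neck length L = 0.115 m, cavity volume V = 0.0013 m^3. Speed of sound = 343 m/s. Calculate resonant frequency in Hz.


Given values:
  S = 0.0183 m^2, L = 0.115 m, V = 0.0013 m^3, c = 343 m/s
Formula: f = (c / (2*pi)) * sqrt(S / (V * L))
Compute V * L = 0.0013 * 0.115 = 0.0001495
Compute S / (V * L) = 0.0183 / 0.0001495 = 122.408
Compute sqrt(122.408) = 11.063815
Compute c / (2*pi) = 343 / 6.283185 = 54.590148
f = 54.590148 * 11.063815 = 603.98

603.98 Hz


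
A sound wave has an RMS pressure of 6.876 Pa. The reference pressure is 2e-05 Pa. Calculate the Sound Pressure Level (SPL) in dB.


Given values:
  p = 6.876 Pa
  p_ref = 2e-05 Pa
Formula: SPL = 20 * log10(p / p_ref)
Compute ratio: p / p_ref = 6.876 / 2e-05 = 343800
Compute log10: log10(343800) = 5.536306
Multiply: SPL = 20 * 5.536306 = 110.73

110.73 dB


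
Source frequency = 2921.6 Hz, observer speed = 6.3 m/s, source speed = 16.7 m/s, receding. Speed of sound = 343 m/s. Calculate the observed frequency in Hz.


Given values:
  f_s = 2921.6 Hz, v_o = 6.3 m/s, v_s = 16.7 m/s
  Direction: receding
Formula: f_o = f_s * (c - v_o) / (c + v_s)
Numerator: c - v_o = 343 - 6.3 = 336.7
Denominator: c + v_s = 343 + 16.7 = 359.7
f_o = 2921.6 * 336.7 / 359.7 = 2734.79

2734.79 Hz


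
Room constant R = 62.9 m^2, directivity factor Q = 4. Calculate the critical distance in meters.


Given values:
  R = 62.9 m^2, Q = 4
Formula: d_c = 0.141 * sqrt(Q * R)
Compute Q * R = 4 * 62.9 = 251.6
Compute sqrt(251.6) = 15.8619
d_c = 0.141 * 15.8619 = 2.237

2.237 m


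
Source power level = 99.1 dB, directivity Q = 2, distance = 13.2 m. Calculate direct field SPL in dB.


Given values:
  Lw = 99.1 dB, Q = 2, r = 13.2 m
Formula: SPL = Lw + 10 * log10(Q / (4 * pi * r^2))
Compute 4 * pi * r^2 = 4 * pi * 13.2^2 = 2189.5644
Compute Q / denom = 2 / 2189.5644 = 0.00091342
Compute 10 * log10(0.00091342) = -30.3933
SPL = 99.1 + (-30.3933) = 68.71

68.71 dB


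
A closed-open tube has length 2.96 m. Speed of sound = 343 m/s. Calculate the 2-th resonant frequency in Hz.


Given values:
  Tube type: closed-open, L = 2.96 m, c = 343 m/s, n = 2
Formula: f_n = (2n - 1) * c / (4 * L)
Compute 2n - 1 = 2*2 - 1 = 3
Compute 4 * L = 4 * 2.96 = 11.84
f = 3 * 343 / 11.84
f = 86.91

86.91 Hz


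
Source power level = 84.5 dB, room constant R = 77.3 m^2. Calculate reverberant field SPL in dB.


Given values:
  Lw = 84.5 dB, R = 77.3 m^2
Formula: SPL = Lw + 10 * log10(4 / R)
Compute 4 / R = 4 / 77.3 = 0.051746
Compute 10 * log10(0.051746) = -12.8612
SPL = 84.5 + (-12.8612) = 71.64

71.64 dB


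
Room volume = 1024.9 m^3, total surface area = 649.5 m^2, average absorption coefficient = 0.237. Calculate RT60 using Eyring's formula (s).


Given values:
  V = 1024.9 m^3, S = 649.5 m^2, alpha = 0.237
Formula: RT60 = 0.161 * V / (-S * ln(1 - alpha))
Compute ln(1 - 0.237) = ln(0.763) = -0.270497
Denominator: -649.5 * -0.270497 = 175.6878
Numerator: 0.161 * 1024.9 = 165.0089
RT60 = 165.0089 / 175.6878 = 0.939

0.939 s


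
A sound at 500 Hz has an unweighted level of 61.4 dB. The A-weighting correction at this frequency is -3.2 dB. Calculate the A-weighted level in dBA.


Given values:
  SPL = 61.4 dB
  A-weighting at 500 Hz = -3.2 dB
Formula: L_A = SPL + A_weight
L_A = 61.4 + (-3.2)
L_A = 58.2

58.2 dBA


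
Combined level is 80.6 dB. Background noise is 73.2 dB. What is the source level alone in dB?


Given values:
  L_total = 80.6 dB, L_bg = 73.2 dB
Formula: L_source = 10 * log10(10^(L_total/10) - 10^(L_bg/10))
Convert to linear:
  10^(80.6/10) = 114815362.1497
  10^(73.2/10) = 20892961.3085
Difference: 114815362.1497 - 20892961.3085 = 93922400.8412
L_source = 10 * log10(93922400.8412) = 79.73

79.73 dB


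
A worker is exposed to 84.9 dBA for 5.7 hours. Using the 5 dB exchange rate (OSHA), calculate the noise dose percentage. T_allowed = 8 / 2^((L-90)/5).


Given values:
  L = 84.9 dBA, T = 5.7 hours
Formula: T_allowed = 8 / 2^((L - 90) / 5)
Compute exponent: (84.9 - 90) / 5 = -1.02
Compute 2^(-1.02) = 0.493116
T_allowed = 8 / 0.493116 = 16.223363 hours
Dose = (T / T_allowed) * 100
Dose = (5.7 / 16.223363) * 100 = 35.13

35.13 %


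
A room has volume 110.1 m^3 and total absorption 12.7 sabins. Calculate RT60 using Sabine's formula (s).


Given values:
  V = 110.1 m^3
  A = 12.7 sabins
Formula: RT60 = 0.161 * V / A
Numerator: 0.161 * 110.1 = 17.7261
RT60 = 17.7261 / 12.7 = 1.396

1.396 s


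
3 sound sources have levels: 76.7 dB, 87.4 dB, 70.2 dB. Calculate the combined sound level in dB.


Formula: L_total = 10 * log10( sum(10^(Li/10)) )
  Source 1: 10^(76.7/10) = 46773514.1287
  Source 2: 10^(87.4/10) = 549540873.8576
  Source 3: 10^(70.2/10) = 10471285.4805
Sum of linear values = 606785673.4668
L_total = 10 * log10(606785673.4668) = 87.83

87.83 dB


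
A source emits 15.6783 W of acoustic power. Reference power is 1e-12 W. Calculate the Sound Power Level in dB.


Given values:
  W = 15.6783 W
  W_ref = 1e-12 W
Formula: SWL = 10 * log10(W / W_ref)
Compute ratio: W / W_ref = 15678300000000
Compute log10: log10(15678300000000) = 13.195299
Multiply: SWL = 10 * 13.195299 = 131.95

131.95 dB


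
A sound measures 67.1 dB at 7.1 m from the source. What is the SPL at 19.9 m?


Given values:
  SPL1 = 67.1 dB, r1 = 7.1 m, r2 = 19.9 m
Formula: SPL2 = SPL1 - 20 * log10(r2 / r1)
Compute ratio: r2 / r1 = 19.9 / 7.1 = 2.8028
Compute log10: log10(2.8028) = 0.447592
Compute drop: 20 * 0.447592 = 8.9518
SPL2 = 67.1 - 8.9518 = 58.15

58.15 dB


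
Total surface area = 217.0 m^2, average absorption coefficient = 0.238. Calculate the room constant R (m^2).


Given values:
  S = 217.0 m^2, alpha = 0.238
Formula: R = S * alpha / (1 - alpha)
Numerator: 217.0 * 0.238 = 51.646
Denominator: 1 - 0.238 = 0.762
R = 51.646 / 0.762 = 67.78

67.78 m^2


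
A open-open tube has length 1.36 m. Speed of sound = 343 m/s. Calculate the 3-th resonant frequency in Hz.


Given values:
  Tube type: open-open, L = 1.36 m, c = 343 m/s, n = 3
Formula: f_n = n * c / (2 * L)
Compute 2 * L = 2 * 1.36 = 2.72
f = 3 * 343 / 2.72
f = 378.31

378.31 Hz


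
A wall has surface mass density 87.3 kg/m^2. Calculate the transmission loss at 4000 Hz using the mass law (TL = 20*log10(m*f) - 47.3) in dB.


Given values:
  m = 87.3 kg/m^2, f = 4000 Hz
Formula: TL = 20 * log10(m * f) - 47.3
Compute m * f = 87.3 * 4000 = 349200.0
Compute log10(349200.0) = 5.543074
Compute 20 * 5.543074 = 110.8615
TL = 110.8615 - 47.3 = 63.56

63.56 dB


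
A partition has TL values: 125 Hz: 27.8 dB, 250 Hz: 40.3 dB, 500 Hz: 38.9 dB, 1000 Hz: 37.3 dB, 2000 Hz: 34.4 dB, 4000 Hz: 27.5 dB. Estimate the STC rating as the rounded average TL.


Given TL values at each frequency:
  125 Hz: 27.8 dB
  250 Hz: 40.3 dB
  500 Hz: 38.9 dB
  1000 Hz: 37.3 dB
  2000 Hz: 34.4 dB
  4000 Hz: 27.5 dB
Formula: STC ~ round(average of TL values)
Sum = 27.8 + 40.3 + 38.9 + 37.3 + 34.4 + 27.5 = 206.2
Average = 206.2 / 6 = 34.37
Rounded: 34

34


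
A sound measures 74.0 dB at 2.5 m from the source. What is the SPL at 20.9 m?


Given values:
  SPL1 = 74.0 dB, r1 = 2.5 m, r2 = 20.9 m
Formula: SPL2 = SPL1 - 20 * log10(r2 / r1)
Compute ratio: r2 / r1 = 20.9 / 2.5 = 8.36
Compute log10: log10(8.36) = 0.922206
Compute drop: 20 * 0.922206 = 18.4441
SPL2 = 74.0 - 18.4441 = 55.56

55.56 dB


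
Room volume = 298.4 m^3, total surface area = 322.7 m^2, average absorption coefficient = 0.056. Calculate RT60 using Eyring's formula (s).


Given values:
  V = 298.4 m^3, S = 322.7 m^2, alpha = 0.056
Formula: RT60 = 0.161 * V / (-S * ln(1 - alpha))
Compute ln(1 - 0.056) = ln(0.944) = -0.057629
Denominator: -322.7 * -0.057629 = 18.5969
Numerator: 0.161 * 298.4 = 48.0424
RT60 = 48.0424 / 18.5969 = 2.583

2.583 s


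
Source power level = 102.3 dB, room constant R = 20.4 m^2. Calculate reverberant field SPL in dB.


Given values:
  Lw = 102.3 dB, R = 20.4 m^2
Formula: SPL = Lw + 10 * log10(4 / R)
Compute 4 / R = 4 / 20.4 = 0.196078
Compute 10 * log10(0.196078) = -7.0757
SPL = 102.3 + (-7.0757) = 95.22

95.22 dB


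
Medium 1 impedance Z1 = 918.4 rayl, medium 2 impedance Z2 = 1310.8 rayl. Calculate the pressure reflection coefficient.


Given values:
  Z1 = 918.4 rayl, Z2 = 1310.8 rayl
Formula: R = (Z2 - Z1) / (Z2 + Z1)
Numerator: Z2 - Z1 = 1310.8 - 918.4 = 392.4
Denominator: Z2 + Z1 = 1310.8 + 918.4 = 2229.2
R = 392.4 / 2229.2 = 0.176

0.176


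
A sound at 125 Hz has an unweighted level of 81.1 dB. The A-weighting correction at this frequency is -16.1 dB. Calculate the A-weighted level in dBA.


Given values:
  SPL = 81.1 dB
  A-weighting at 125 Hz = -16.1 dB
Formula: L_A = SPL + A_weight
L_A = 81.1 + (-16.1)
L_A = 65.0

65.0 dBA


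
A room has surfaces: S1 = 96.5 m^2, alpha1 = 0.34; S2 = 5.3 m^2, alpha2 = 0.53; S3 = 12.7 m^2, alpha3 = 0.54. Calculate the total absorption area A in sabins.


Given surfaces:
  Surface 1: 96.5 * 0.34 = 32.81
  Surface 2: 5.3 * 0.53 = 2.809
  Surface 3: 12.7 * 0.54 = 6.858
Formula: A = sum(Si * alpha_i)
A = 32.81 + 2.809 + 6.858
A = 42.48

42.48 sabins


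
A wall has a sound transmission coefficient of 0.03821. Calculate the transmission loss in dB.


Given values:
  tau = 0.03821
Formula: TL = 10 * log10(1 / tau)
Compute 1 / tau = 1 / 0.03821 = 26.1712
Compute log10(26.1712) = 1.417824
TL = 10 * 1.417824 = 14.18

14.18 dB


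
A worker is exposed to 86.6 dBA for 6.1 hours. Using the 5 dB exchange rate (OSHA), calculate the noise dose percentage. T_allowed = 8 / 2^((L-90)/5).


Given values:
  L = 86.6 dBA, T = 6.1 hours
Formula: T_allowed = 8 / 2^((L - 90) / 5)
Compute exponent: (86.6 - 90) / 5 = -0.68
Compute 2^(-0.68) = 0.624165
T_allowed = 8 / 0.624165 = 12.817124 hours
Dose = (T / T_allowed) * 100
Dose = (6.1 / 12.817124) * 100 = 47.59

47.59 %


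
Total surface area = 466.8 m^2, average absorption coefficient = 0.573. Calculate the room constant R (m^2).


Given values:
  S = 466.8 m^2, alpha = 0.573
Formula: R = S * alpha / (1 - alpha)
Numerator: 466.8 * 0.573 = 267.4764
Denominator: 1 - 0.573 = 0.427
R = 267.4764 / 0.427 = 626.41

626.41 m^2


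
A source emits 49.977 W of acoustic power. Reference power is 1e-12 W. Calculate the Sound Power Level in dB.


Given values:
  W = 49.977 W
  W_ref = 1e-12 W
Formula: SWL = 10 * log10(W / W_ref)
Compute ratio: W / W_ref = 49977000000000
Compute log10: log10(49977000000000) = 13.69877
Multiply: SWL = 10 * 13.69877 = 136.99

136.99 dB


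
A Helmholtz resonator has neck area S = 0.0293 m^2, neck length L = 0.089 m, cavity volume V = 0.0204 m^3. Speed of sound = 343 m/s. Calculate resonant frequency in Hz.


Given values:
  S = 0.0293 m^2, L = 0.089 m, V = 0.0204 m^3, c = 343 m/s
Formula: f = (c / (2*pi)) * sqrt(S / (V * L))
Compute V * L = 0.0204 * 0.089 = 0.0018156
Compute S / (V * L) = 0.0293 / 0.0018156 = 16.1379
Compute sqrt(16.1379) = 4.017201
Compute c / (2*pi) = 343 / 6.283185 = 54.590148
f = 54.590148 * 4.017201 = 219.3

219.3 Hz


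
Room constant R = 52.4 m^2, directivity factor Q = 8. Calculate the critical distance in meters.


Given values:
  R = 52.4 m^2, Q = 8
Formula: d_c = 0.141 * sqrt(Q * R)
Compute Q * R = 8 * 52.4 = 419.2
Compute sqrt(419.2) = 20.4744
d_c = 0.141 * 20.4744 = 2.887

2.887 m


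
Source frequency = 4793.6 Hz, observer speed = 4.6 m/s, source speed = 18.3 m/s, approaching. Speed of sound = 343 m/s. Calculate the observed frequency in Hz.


Given values:
  f_s = 4793.6 Hz, v_o = 4.6 m/s, v_s = 18.3 m/s
  Direction: approaching
Formula: f_o = f_s * (c + v_o) / (c - v_s)
Numerator: c + v_o = 343 + 4.6 = 347.6
Denominator: c - v_s = 343 - 18.3 = 324.7
f_o = 4793.6 * 347.6 / 324.7 = 5131.68

5131.68 Hz


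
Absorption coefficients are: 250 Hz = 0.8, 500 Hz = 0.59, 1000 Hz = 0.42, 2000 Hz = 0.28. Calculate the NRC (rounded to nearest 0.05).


Given values:
  a_250 = 0.8, a_500 = 0.59
  a_1000 = 0.42, a_2000 = 0.28
Formula: NRC = (a250 + a500 + a1000 + a2000) / 4
Sum = 0.8 + 0.59 + 0.42 + 0.28 = 2.09
NRC = 2.09 / 4 = 0.5225
Rounded to nearest 0.05: 0.5

0.5


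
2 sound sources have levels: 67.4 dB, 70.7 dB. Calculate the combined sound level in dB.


Formula: L_total = 10 * log10( sum(10^(Li/10)) )
  Source 1: 10^(67.4/10) = 5495408.7386
  Source 2: 10^(70.7/10) = 11748975.5494
Sum of linear values = 17244384.288
L_total = 10 * log10(17244384.288) = 72.37

72.37 dB


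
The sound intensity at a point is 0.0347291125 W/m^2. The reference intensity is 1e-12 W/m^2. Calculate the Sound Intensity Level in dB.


Given values:
  I = 0.0347291125 W/m^2
  I_ref = 1e-12 W/m^2
Formula: SIL = 10 * log10(I / I_ref)
Compute ratio: I / I_ref = 34729112500
Compute log10: log10(34729112500) = 10.540694
Multiply: SIL = 10 * 10.540694 = 105.41

105.41 dB


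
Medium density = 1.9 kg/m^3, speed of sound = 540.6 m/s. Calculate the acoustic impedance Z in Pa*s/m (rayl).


Given values:
  rho = 1.9 kg/m^3
  c = 540.6 m/s
Formula: Z = rho * c
Z = 1.9 * 540.6
Z = 1027.14

1027.14 rayl


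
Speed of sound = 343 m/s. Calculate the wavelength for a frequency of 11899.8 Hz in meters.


Given values:
  c = 343 m/s, f = 11899.8 Hz
Formula: lambda = c / f
lambda = 343 / 11899.8
lambda = 0.0288

0.0288 m


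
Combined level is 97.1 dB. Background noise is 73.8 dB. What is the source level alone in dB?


Given values:
  L_total = 97.1 dB, L_bg = 73.8 dB
Formula: L_source = 10 * log10(10^(L_total/10) - 10^(L_bg/10))
Convert to linear:
  10^(97.1/10) = 5128613839.9136
  10^(73.8/10) = 23988329.1902
Difference: 5128613839.9136 - 23988329.1902 = 5104625510.7234
L_source = 10 * log10(5104625510.7234) = 97.08

97.08 dB


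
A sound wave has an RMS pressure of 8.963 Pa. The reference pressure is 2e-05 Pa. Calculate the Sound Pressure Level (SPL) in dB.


Given values:
  p = 8.963 Pa
  p_ref = 2e-05 Pa
Formula: SPL = 20 * log10(p / p_ref)
Compute ratio: p / p_ref = 8.963 / 2e-05 = 448150
Compute log10: log10(448150) = 5.651423
Multiply: SPL = 20 * 5.651423 = 113.03

113.03 dB


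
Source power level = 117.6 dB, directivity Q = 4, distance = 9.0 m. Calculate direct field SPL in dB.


Given values:
  Lw = 117.6 dB, Q = 4, r = 9.0 m
Formula: SPL = Lw + 10 * log10(Q / (4 * pi * r^2))
Compute 4 * pi * r^2 = 4 * pi * 9.0^2 = 1017.876
Compute Q / denom = 4 / 1017.876 = 0.00392975
Compute 10 * log10(0.00392975) = -24.0564
SPL = 117.6 + (-24.0564) = 93.54

93.54 dB


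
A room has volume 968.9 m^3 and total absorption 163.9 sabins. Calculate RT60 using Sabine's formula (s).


Given values:
  V = 968.9 m^3
  A = 163.9 sabins
Formula: RT60 = 0.161 * V / A
Numerator: 0.161 * 968.9 = 155.9929
RT60 = 155.9929 / 163.9 = 0.952

0.952 s


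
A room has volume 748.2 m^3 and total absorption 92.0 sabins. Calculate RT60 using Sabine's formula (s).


Given values:
  V = 748.2 m^3
  A = 92.0 sabins
Formula: RT60 = 0.161 * V / A
Numerator: 0.161 * 748.2 = 120.4602
RT60 = 120.4602 / 92.0 = 1.309

1.309 s


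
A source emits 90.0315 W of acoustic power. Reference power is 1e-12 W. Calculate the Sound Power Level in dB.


Given values:
  W = 90.0315 W
  W_ref = 1e-12 W
Formula: SWL = 10 * log10(W / W_ref)
Compute ratio: W / W_ref = 90031500000000
Compute log10: log10(90031500000000) = 13.954394
Multiply: SWL = 10 * 13.954394 = 139.54

139.54 dB


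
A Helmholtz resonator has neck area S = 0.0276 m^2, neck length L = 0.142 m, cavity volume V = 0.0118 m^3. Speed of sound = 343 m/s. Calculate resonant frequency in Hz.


Given values:
  S = 0.0276 m^2, L = 0.142 m, V = 0.0118 m^3, c = 343 m/s
Formula: f = (c / (2*pi)) * sqrt(S / (V * L))
Compute V * L = 0.0118 * 0.142 = 0.0016756
Compute S / (V * L) = 0.0276 / 0.0016756 = 16.4717
Compute sqrt(16.4717) = 4.058534
Compute c / (2*pi) = 343 / 6.283185 = 54.590148
f = 54.590148 * 4.058534 = 221.56

221.56 Hz


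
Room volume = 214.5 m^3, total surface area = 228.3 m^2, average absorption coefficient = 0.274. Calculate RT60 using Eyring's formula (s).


Given values:
  V = 214.5 m^3, S = 228.3 m^2, alpha = 0.274
Formula: RT60 = 0.161 * V / (-S * ln(1 - alpha))
Compute ln(1 - 0.274) = ln(0.726) = -0.320205
Denominator: -228.3 * -0.320205 = 73.1028
Numerator: 0.161 * 214.5 = 34.5345
RT60 = 34.5345 / 73.1028 = 0.472

0.472 s


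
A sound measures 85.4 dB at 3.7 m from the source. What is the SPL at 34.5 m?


Given values:
  SPL1 = 85.4 dB, r1 = 3.7 m, r2 = 34.5 m
Formula: SPL2 = SPL1 - 20 * log10(r2 / r1)
Compute ratio: r2 / r1 = 34.5 / 3.7 = 9.3243
Compute log10: log10(9.3243) = 0.969616
Compute drop: 20 * 0.969616 = 19.3923
SPL2 = 85.4 - 19.3923 = 66.01

66.01 dB


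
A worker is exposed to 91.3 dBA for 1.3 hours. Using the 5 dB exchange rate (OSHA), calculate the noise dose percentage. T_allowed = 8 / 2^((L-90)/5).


Given values:
  L = 91.3 dBA, T = 1.3 hours
Formula: T_allowed = 8 / 2^((L - 90) / 5)
Compute exponent: (91.3 - 90) / 5 = 0.26
Compute 2^(0.26) = 1.197479
T_allowed = 8 / 1.197479 = 6.680702 hours
Dose = (T / T_allowed) * 100
Dose = (1.3 / 6.680702) * 100 = 19.46

19.46 %


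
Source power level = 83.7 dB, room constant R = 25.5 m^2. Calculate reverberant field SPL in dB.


Given values:
  Lw = 83.7 dB, R = 25.5 m^2
Formula: SPL = Lw + 10 * log10(4 / R)
Compute 4 / R = 4 / 25.5 = 0.156863
Compute 10 * log10(0.156863) = -8.0448
SPL = 83.7 + (-8.0448) = 75.66

75.66 dB


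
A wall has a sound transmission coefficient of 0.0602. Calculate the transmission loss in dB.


Given values:
  tau = 0.0602
Formula: TL = 10 * log10(1 / tau)
Compute 1 / tau = 1 / 0.0602 = 16.6113
Compute log10(16.6113) = 1.220404
TL = 10 * 1.220404 = 12.2

12.2 dB


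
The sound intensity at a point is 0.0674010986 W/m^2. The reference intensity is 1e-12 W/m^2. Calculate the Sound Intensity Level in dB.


Given values:
  I = 0.0674010986 W/m^2
  I_ref = 1e-12 W/m^2
Formula: SIL = 10 * log10(I / I_ref)
Compute ratio: I / I_ref = 67401098600
Compute log10: log10(67401098600) = 10.828667
Multiply: SIL = 10 * 10.828667 = 108.29

108.29 dB


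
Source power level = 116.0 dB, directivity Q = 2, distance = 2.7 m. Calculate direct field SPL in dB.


Given values:
  Lw = 116.0 dB, Q = 2, r = 2.7 m
Formula: SPL = Lw + 10 * log10(Q / (4 * pi * r^2))
Compute 4 * pi * r^2 = 4 * pi * 2.7^2 = 91.6088
Compute Q / denom = 2 / 91.6088 = 0.02183196
Compute 10 * log10(0.02183196) = -16.6091
SPL = 116.0 + (-16.6091) = 99.39

99.39 dB


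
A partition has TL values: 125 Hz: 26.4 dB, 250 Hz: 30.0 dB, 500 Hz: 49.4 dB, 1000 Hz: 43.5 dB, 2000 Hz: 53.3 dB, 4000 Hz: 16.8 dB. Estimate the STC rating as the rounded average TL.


Given TL values at each frequency:
  125 Hz: 26.4 dB
  250 Hz: 30.0 dB
  500 Hz: 49.4 dB
  1000 Hz: 43.5 dB
  2000 Hz: 53.3 dB
  4000 Hz: 16.8 dB
Formula: STC ~ round(average of TL values)
Sum = 26.4 + 30.0 + 49.4 + 43.5 + 53.3 + 16.8 = 219.4
Average = 219.4 / 6 = 36.57
Rounded: 37

37


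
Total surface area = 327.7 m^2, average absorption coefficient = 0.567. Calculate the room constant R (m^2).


Given values:
  S = 327.7 m^2, alpha = 0.567
Formula: R = S * alpha / (1 - alpha)
Numerator: 327.7 * 0.567 = 185.8059
Denominator: 1 - 0.567 = 0.433
R = 185.8059 / 0.433 = 429.11

429.11 m^2


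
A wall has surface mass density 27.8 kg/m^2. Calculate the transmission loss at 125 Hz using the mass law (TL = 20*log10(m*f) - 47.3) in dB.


Given values:
  m = 27.8 kg/m^2, f = 125 Hz
Formula: TL = 20 * log10(m * f) - 47.3
Compute m * f = 27.8 * 125 = 3475.0
Compute log10(3475.0) = 3.540955
Compute 20 * 3.540955 = 70.8191
TL = 70.8191 - 47.3 = 23.52

23.52 dB


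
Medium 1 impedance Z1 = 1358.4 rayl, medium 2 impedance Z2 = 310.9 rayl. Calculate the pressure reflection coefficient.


Given values:
  Z1 = 1358.4 rayl, Z2 = 310.9 rayl
Formula: R = (Z2 - Z1) / (Z2 + Z1)
Numerator: Z2 - Z1 = 310.9 - 1358.4 = -1047.5
Denominator: Z2 + Z1 = 310.9 + 1358.4 = 1669.3
R = -1047.5 / 1669.3 = -0.6275

-0.6275


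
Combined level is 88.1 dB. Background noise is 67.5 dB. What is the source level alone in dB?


Given values:
  L_total = 88.1 dB, L_bg = 67.5 dB
Formula: L_source = 10 * log10(10^(L_total/10) - 10^(L_bg/10))
Convert to linear:
  10^(88.1/10) = 645654229.0347
  10^(67.5/10) = 5623413.2519
Difference: 645654229.0347 - 5623413.2519 = 640030815.7828
L_source = 10 * log10(640030815.7828) = 88.06

88.06 dB


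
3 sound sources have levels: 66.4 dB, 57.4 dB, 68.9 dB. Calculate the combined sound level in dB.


Formula: L_total = 10 * log10( sum(10^(Li/10)) )
  Source 1: 10^(66.4/10) = 4365158.3224
  Source 2: 10^(57.4/10) = 549540.8739
  Source 3: 10^(68.9/10) = 7762471.1663
Sum of linear values = 12677170.3626
L_total = 10 * log10(12677170.3626) = 71.03

71.03 dB


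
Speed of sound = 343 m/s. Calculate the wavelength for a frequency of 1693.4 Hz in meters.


Given values:
  c = 343 m/s, f = 1693.4 Hz
Formula: lambda = c / f
lambda = 343 / 1693.4
lambda = 0.2026

0.2026 m


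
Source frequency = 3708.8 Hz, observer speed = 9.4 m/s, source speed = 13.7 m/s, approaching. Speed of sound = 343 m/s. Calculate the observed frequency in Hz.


Given values:
  f_s = 3708.8 Hz, v_o = 9.4 m/s, v_s = 13.7 m/s
  Direction: approaching
Formula: f_o = f_s * (c + v_o) / (c - v_s)
Numerator: c + v_o = 343 + 9.4 = 352.4
Denominator: c - v_s = 343 - 13.7 = 329.3
f_o = 3708.8 * 352.4 / 329.3 = 3968.97

3968.97 Hz


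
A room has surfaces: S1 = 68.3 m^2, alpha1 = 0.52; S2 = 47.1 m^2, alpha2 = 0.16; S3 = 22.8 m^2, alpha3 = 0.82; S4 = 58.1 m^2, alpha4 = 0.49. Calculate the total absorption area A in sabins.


Given surfaces:
  Surface 1: 68.3 * 0.52 = 35.516
  Surface 2: 47.1 * 0.16 = 7.536
  Surface 3: 22.8 * 0.82 = 18.696
  Surface 4: 58.1 * 0.49 = 28.469
Formula: A = sum(Si * alpha_i)
A = 35.516 + 7.536 + 18.696 + 28.469
A = 90.22

90.22 sabins


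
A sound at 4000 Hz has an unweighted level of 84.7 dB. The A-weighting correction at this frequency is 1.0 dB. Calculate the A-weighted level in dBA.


Given values:
  SPL = 84.7 dB
  A-weighting at 4000 Hz = 1.0 dB
Formula: L_A = SPL + A_weight
L_A = 84.7 + (1.0)
L_A = 85.7

85.7 dBA


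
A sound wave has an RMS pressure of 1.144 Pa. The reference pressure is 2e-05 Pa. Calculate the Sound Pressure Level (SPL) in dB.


Given values:
  p = 1.144 Pa
  p_ref = 2e-05 Pa
Formula: SPL = 20 * log10(p / p_ref)
Compute ratio: p / p_ref = 1.144 / 2e-05 = 57200
Compute log10: log10(57200) = 4.757396
Multiply: SPL = 20 * 4.757396 = 95.15

95.15 dB


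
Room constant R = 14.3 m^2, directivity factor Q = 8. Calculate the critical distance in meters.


Given values:
  R = 14.3 m^2, Q = 8
Formula: d_c = 0.141 * sqrt(Q * R)
Compute Q * R = 8 * 14.3 = 114.4
Compute sqrt(114.4) = 10.6958
d_c = 0.141 * 10.6958 = 1.508

1.508 m


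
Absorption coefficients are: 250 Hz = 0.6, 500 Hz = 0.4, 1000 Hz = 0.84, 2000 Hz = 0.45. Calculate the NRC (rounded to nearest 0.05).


Given values:
  a_250 = 0.6, a_500 = 0.4
  a_1000 = 0.84, a_2000 = 0.45
Formula: NRC = (a250 + a500 + a1000 + a2000) / 4
Sum = 0.6 + 0.4 + 0.84 + 0.45 = 2.29
NRC = 2.29 / 4 = 0.5725
Rounded to nearest 0.05: 0.55

0.55


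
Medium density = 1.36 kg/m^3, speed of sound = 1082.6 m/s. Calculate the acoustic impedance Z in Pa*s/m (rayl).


Given values:
  rho = 1.36 kg/m^3
  c = 1082.6 m/s
Formula: Z = rho * c
Z = 1.36 * 1082.6
Z = 1472.34

1472.34 rayl


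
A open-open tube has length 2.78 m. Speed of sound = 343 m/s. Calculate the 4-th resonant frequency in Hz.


Given values:
  Tube type: open-open, L = 2.78 m, c = 343 m/s, n = 4
Formula: f_n = n * c / (2 * L)
Compute 2 * L = 2 * 2.78 = 5.56
f = 4 * 343 / 5.56
f = 246.76

246.76 Hz


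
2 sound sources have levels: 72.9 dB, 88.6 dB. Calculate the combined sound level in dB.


Formula: L_total = 10 * log10( sum(10^(Li/10)) )
  Source 1: 10^(72.9/10) = 19498445.9976
  Source 2: 10^(88.6/10) = 724435960.075
Sum of linear values = 743934406.0726
L_total = 10 * log10(743934406.0726) = 88.72

88.72 dB


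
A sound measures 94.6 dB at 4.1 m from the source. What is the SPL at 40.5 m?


Given values:
  SPL1 = 94.6 dB, r1 = 4.1 m, r2 = 40.5 m
Formula: SPL2 = SPL1 - 20 * log10(r2 / r1)
Compute ratio: r2 / r1 = 40.5 / 4.1 = 9.878
Compute log10: log10(9.878) = 0.994669
Compute drop: 20 * 0.994669 = 19.8934
SPL2 = 94.6 - 19.8934 = 74.71

74.71 dB


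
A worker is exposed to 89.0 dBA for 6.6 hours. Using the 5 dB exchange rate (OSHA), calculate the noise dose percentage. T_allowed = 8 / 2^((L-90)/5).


Given values:
  L = 89.0 dBA, T = 6.6 hours
Formula: T_allowed = 8 / 2^((L - 90) / 5)
Compute exponent: (89.0 - 90) / 5 = -0.2
Compute 2^(-0.2) = 0.870551
T_allowed = 8 / 0.870551 = 9.189582 hours
Dose = (T / T_allowed) * 100
Dose = (6.6 / 9.189582) * 100 = 71.82

71.82 %


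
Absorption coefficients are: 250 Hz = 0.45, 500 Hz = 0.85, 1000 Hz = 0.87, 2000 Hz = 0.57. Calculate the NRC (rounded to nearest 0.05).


Given values:
  a_250 = 0.45, a_500 = 0.85
  a_1000 = 0.87, a_2000 = 0.57
Formula: NRC = (a250 + a500 + a1000 + a2000) / 4
Sum = 0.45 + 0.85 + 0.87 + 0.57 = 2.74
NRC = 2.74 / 4 = 0.685
Rounded to nearest 0.05: 0.7

0.7


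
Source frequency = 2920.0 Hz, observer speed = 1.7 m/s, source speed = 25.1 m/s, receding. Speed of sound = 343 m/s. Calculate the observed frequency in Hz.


Given values:
  f_s = 2920.0 Hz, v_o = 1.7 m/s, v_s = 25.1 m/s
  Direction: receding
Formula: f_o = f_s * (c - v_o) / (c + v_s)
Numerator: c - v_o = 343 - 1.7 = 341.3
Denominator: c + v_s = 343 + 25.1 = 368.1
f_o = 2920.0 * 341.3 / 368.1 = 2707.41

2707.41 Hz


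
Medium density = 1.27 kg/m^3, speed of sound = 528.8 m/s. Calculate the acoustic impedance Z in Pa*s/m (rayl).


Given values:
  rho = 1.27 kg/m^3
  c = 528.8 m/s
Formula: Z = rho * c
Z = 1.27 * 528.8
Z = 671.58

671.58 rayl


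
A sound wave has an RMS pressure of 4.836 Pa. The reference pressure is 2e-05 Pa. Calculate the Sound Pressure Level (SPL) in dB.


Given values:
  p = 4.836 Pa
  p_ref = 2e-05 Pa
Formula: SPL = 20 * log10(p / p_ref)
Compute ratio: p / p_ref = 4.836 / 2e-05 = 241800
Compute log10: log10(241800) = 5.383456
Multiply: SPL = 20 * 5.383456 = 107.67

107.67 dB


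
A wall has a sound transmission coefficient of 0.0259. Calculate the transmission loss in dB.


Given values:
  tau = 0.0259
Formula: TL = 10 * log10(1 / tau)
Compute 1 / tau = 1 / 0.0259 = 38.61
Compute log10(38.61) = 1.5867
TL = 10 * 1.5867 = 15.87

15.87 dB


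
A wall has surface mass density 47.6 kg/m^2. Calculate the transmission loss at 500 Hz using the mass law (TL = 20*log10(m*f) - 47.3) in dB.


Given values:
  m = 47.6 kg/m^2, f = 500 Hz
Formula: TL = 20 * log10(m * f) - 47.3
Compute m * f = 47.6 * 500 = 23800.0
Compute log10(23800.0) = 4.376577
Compute 20 * 4.376577 = 87.5315
TL = 87.5315 - 47.3 = 40.23

40.23 dB


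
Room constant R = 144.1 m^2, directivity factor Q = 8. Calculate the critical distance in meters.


Given values:
  R = 144.1 m^2, Q = 8
Formula: d_c = 0.141 * sqrt(Q * R)
Compute Q * R = 8 * 144.1 = 1152.8
Compute sqrt(1152.8) = 33.9529
d_c = 0.141 * 33.9529 = 4.787

4.787 m


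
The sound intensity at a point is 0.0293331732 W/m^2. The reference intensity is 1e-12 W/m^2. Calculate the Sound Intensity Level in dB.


Given values:
  I = 0.0293331732 W/m^2
  I_ref = 1e-12 W/m^2
Formula: SIL = 10 * log10(I / I_ref)
Compute ratio: I / I_ref = 29333173200
Compute log10: log10(29333173200) = 10.467359
Multiply: SIL = 10 * 10.467359 = 104.67

104.67 dB


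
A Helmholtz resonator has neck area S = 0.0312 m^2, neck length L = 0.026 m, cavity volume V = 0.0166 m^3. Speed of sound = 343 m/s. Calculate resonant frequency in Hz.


Given values:
  S = 0.0312 m^2, L = 0.026 m, V = 0.0166 m^3, c = 343 m/s
Formula: f = (c / (2*pi)) * sqrt(S / (V * L))
Compute V * L = 0.0166 * 0.026 = 0.0004316
Compute S / (V * L) = 0.0312 / 0.0004316 = 72.2892
Compute sqrt(72.2892) = 8.502306
Compute c / (2*pi) = 343 / 6.283185 = 54.590148
f = 54.590148 * 8.502306 = 464.14

464.14 Hz


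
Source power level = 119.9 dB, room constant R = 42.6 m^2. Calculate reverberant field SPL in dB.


Given values:
  Lw = 119.9 dB, R = 42.6 m^2
Formula: SPL = Lw + 10 * log10(4 / R)
Compute 4 / R = 4 / 42.6 = 0.093897
Compute 10 * log10(0.093897) = -10.2735
SPL = 119.9 + (-10.2735) = 109.63

109.63 dB


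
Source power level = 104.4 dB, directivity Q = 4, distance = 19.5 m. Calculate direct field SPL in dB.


Given values:
  Lw = 104.4 dB, Q = 4, r = 19.5 m
Formula: SPL = Lw + 10 * log10(Q / (4 * pi * r^2))
Compute 4 * pi * r^2 = 4 * pi * 19.5^2 = 4778.3624
Compute Q / denom = 4 / 4778.3624 = 0.00083711
Compute 10 * log10(0.00083711) = -30.7722
SPL = 104.4 + (-30.7722) = 73.63

73.63 dB


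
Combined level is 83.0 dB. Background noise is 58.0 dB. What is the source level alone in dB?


Given values:
  L_total = 83.0 dB, L_bg = 58.0 dB
Formula: L_source = 10 * log10(10^(L_total/10) - 10^(L_bg/10))
Convert to linear:
  10^(83.0/10) = 199526231.4969
  10^(58.0/10) = 630957.3445
Difference: 199526231.4969 - 630957.3445 = 198895274.1524
L_source = 10 * log10(198895274.1524) = 82.99

82.99 dB


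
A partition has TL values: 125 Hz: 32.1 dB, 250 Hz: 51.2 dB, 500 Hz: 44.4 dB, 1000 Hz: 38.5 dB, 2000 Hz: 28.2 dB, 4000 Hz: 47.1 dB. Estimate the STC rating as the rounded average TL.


Given TL values at each frequency:
  125 Hz: 32.1 dB
  250 Hz: 51.2 dB
  500 Hz: 44.4 dB
  1000 Hz: 38.5 dB
  2000 Hz: 28.2 dB
  4000 Hz: 47.1 dB
Formula: STC ~ round(average of TL values)
Sum = 32.1 + 51.2 + 44.4 + 38.5 + 28.2 + 47.1 = 241.5
Average = 241.5 / 6 = 40.25
Rounded: 40

40


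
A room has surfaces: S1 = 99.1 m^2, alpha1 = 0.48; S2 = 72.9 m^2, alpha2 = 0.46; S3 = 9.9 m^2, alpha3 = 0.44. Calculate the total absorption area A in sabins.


Given surfaces:
  Surface 1: 99.1 * 0.48 = 47.568
  Surface 2: 72.9 * 0.46 = 33.534
  Surface 3: 9.9 * 0.44 = 4.356
Formula: A = sum(Si * alpha_i)
A = 47.568 + 33.534 + 4.356
A = 85.46

85.46 sabins


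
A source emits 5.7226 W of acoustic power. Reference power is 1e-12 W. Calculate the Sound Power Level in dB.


Given values:
  W = 5.7226 W
  W_ref = 1e-12 W
Formula: SWL = 10 * log10(W / W_ref)
Compute ratio: W / W_ref = 5722600000000
Compute log10: log10(5722600000000) = 12.757593
Multiply: SWL = 10 * 12.757593 = 127.58

127.58 dB


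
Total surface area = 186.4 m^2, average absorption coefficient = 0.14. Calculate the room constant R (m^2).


Given values:
  S = 186.4 m^2, alpha = 0.14
Formula: R = S * alpha / (1 - alpha)
Numerator: 186.4 * 0.14 = 26.096
Denominator: 1 - 0.14 = 0.86
R = 26.096 / 0.86 = 30.34

30.34 m^2


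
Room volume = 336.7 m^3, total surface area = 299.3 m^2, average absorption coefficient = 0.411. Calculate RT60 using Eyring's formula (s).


Given values:
  V = 336.7 m^3, S = 299.3 m^2, alpha = 0.411
Formula: RT60 = 0.161 * V / (-S * ln(1 - alpha))
Compute ln(1 - 0.411) = ln(0.589) = -0.529329
Denominator: -299.3 * -0.529329 = 158.4282
Numerator: 0.161 * 336.7 = 54.2087
RT60 = 54.2087 / 158.4282 = 0.342

0.342 s


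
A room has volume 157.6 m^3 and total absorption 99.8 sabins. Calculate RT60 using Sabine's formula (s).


Given values:
  V = 157.6 m^3
  A = 99.8 sabins
Formula: RT60 = 0.161 * V / A
Numerator: 0.161 * 157.6 = 25.3736
RT60 = 25.3736 / 99.8 = 0.254

0.254 s


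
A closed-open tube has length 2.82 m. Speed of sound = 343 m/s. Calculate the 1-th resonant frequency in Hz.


Given values:
  Tube type: closed-open, L = 2.82 m, c = 343 m/s, n = 1
Formula: f_n = (2n - 1) * c / (4 * L)
Compute 2n - 1 = 2*1 - 1 = 1
Compute 4 * L = 4 * 2.82 = 11.28
f = 1 * 343 / 11.28
f = 30.41

30.41 Hz


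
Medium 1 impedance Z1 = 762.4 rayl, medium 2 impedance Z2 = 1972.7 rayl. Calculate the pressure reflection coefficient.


Given values:
  Z1 = 762.4 rayl, Z2 = 1972.7 rayl
Formula: R = (Z2 - Z1) / (Z2 + Z1)
Numerator: Z2 - Z1 = 1972.7 - 762.4 = 1210.3
Denominator: Z2 + Z1 = 1972.7 + 762.4 = 2735.1
R = 1210.3 / 2735.1 = 0.4425

0.4425


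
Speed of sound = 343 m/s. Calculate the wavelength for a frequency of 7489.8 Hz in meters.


Given values:
  c = 343 m/s, f = 7489.8 Hz
Formula: lambda = c / f
lambda = 343 / 7489.8
lambda = 0.0458

0.0458 m


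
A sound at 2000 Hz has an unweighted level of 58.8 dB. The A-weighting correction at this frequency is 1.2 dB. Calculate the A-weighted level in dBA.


Given values:
  SPL = 58.8 dB
  A-weighting at 2000 Hz = 1.2 dB
Formula: L_A = SPL + A_weight
L_A = 58.8 + (1.2)
L_A = 60.0

60.0 dBA


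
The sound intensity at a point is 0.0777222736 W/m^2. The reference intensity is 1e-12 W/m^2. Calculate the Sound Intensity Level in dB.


Given values:
  I = 0.0777222736 W/m^2
  I_ref = 1e-12 W/m^2
Formula: SIL = 10 * log10(I / I_ref)
Compute ratio: I / I_ref = 77722273600
Compute log10: log10(77722273600) = 10.890545
Multiply: SIL = 10 * 10.890545 = 108.91

108.91 dB


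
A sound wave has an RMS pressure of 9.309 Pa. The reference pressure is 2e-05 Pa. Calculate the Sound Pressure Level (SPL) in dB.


Given values:
  p = 9.309 Pa
  p_ref = 2e-05 Pa
Formula: SPL = 20 * log10(p / p_ref)
Compute ratio: p / p_ref = 9.309 / 2e-05 = 465450
Compute log10: log10(465450) = 5.667873
Multiply: SPL = 20 * 5.667873 = 113.36

113.36 dB


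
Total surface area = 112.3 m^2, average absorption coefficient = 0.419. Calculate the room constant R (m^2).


Given values:
  S = 112.3 m^2, alpha = 0.419
Formula: R = S * alpha / (1 - alpha)
Numerator: 112.3 * 0.419 = 47.0537
Denominator: 1 - 0.419 = 0.581
R = 47.0537 / 0.581 = 80.99

80.99 m^2
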